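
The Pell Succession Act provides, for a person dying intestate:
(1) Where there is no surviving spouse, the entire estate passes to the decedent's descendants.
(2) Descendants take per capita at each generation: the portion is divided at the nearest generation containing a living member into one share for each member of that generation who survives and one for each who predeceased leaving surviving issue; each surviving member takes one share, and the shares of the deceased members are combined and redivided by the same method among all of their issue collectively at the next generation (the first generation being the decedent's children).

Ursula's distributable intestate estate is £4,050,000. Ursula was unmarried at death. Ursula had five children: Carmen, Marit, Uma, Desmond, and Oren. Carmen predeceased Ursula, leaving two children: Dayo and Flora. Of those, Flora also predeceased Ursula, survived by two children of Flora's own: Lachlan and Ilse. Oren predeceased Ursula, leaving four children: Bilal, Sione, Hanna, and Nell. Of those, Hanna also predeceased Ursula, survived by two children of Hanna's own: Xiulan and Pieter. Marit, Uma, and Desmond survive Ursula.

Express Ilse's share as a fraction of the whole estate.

The entire £4,050,000 passes to the descendants.
That amount (£4,050,000) is divided at the children's generation into 5 shares of £810,000. Marit, Uma, and Desmond each take £810,000. The 2 shares of the deceased (Carmen and Oren) are combined into a pool of £1,620,000.
That pool (£1,620,000) is divided at the grandchildren's generation into 6 shares of £270,000. Dayo, Bilal, Sione, and Nell each take £270,000. The 2 shares of the deceased (Flora and Hanna) are combined into a pool of £540,000.
That pool (£540,000) is divided at the great-grandchildren's generation equally among Lachlan, Ilse, Xiulan, and Pieter: £135,000 each.

Ilse receives 1/30 of the estate.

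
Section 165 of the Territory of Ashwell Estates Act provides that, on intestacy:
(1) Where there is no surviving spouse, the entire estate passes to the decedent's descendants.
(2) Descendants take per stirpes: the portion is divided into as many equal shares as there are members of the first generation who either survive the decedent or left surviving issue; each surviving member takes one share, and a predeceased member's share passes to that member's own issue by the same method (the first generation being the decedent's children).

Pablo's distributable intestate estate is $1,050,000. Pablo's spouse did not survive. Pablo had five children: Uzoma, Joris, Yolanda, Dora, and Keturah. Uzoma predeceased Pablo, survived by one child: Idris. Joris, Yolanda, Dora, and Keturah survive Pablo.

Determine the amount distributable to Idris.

The entire $1,050,000 passes to the descendants.
That amount ($1,050,000) is divided into 5 shares of $210,000: Joris, Yolanda, Dora, and Keturah each take $210,000; Uzoma's $210,000 share passes to Uzoma's issue.
Uzoma's share ($210,000) passes entirely to Idris.

Idris receives $210,000.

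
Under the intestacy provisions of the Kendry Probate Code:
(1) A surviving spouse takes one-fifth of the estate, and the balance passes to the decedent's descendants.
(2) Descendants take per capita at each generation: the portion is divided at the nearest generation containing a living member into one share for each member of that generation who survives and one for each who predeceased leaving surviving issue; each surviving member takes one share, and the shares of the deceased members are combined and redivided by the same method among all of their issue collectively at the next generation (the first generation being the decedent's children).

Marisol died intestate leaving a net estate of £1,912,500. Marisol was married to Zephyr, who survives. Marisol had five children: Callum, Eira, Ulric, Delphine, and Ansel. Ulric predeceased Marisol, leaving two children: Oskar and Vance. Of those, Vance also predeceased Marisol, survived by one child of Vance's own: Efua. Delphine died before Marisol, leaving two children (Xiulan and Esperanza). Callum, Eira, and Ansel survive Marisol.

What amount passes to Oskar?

Oskar receives £153,000.

Zephyr takes one-fifth of £1,912,500 = £382,500. The remaining £1,530,000 passes to the descendants.
The descendants' portion (£1,530,000) is divided at the children's generation into 5 shares of £306,000. Callum, Eira, and Ansel each take £306,000. The 2 shares of the deceased (Ulric and Delphine) are combined into a pool of £612,000.
That pool (£612,000) is divided at the grandchildren's generation into 4 shares of £153,000. Oskar, Xiulan, and Esperanza each take £153,000. The remaining share for the deceased Vance (£153,000) is carried to the next generation.
That pool (£153,000) passes entirely to Efua, the sole taker at the great-grandchildren's generation.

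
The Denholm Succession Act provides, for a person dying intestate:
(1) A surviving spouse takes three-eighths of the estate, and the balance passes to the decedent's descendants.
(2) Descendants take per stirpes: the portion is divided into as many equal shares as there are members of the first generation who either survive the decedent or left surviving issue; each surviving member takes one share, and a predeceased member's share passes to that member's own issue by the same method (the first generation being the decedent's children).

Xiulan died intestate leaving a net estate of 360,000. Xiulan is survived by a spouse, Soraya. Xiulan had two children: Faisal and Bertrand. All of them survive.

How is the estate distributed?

Soraya: 135,000; Faisal: 112,500; Bertrand: 112,500

Soraya takes three-eighths of 360,000 = 135,000. The remaining 225,000 passes to the descendants.
The descendants' portion (225,000) is divided into 2 shares of 112,500: Faisal and Bertrand each take 112,500.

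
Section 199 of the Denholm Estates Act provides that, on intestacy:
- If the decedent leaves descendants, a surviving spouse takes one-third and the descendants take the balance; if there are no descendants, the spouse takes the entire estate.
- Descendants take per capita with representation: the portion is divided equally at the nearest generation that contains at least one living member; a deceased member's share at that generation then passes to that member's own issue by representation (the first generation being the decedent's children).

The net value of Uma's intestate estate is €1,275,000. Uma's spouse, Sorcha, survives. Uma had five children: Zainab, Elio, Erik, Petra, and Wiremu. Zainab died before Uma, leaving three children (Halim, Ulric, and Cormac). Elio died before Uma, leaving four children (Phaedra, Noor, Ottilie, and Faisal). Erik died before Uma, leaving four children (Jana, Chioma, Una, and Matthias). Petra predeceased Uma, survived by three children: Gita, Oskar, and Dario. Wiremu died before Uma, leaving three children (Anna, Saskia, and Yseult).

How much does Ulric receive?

Ulric receives €50,000.

Sorcha takes one-third of €1,275,000 = €425,000. The remaining €850,000 passes to the descendants.
No child survives, so the initial division is made at the grandchildren's generation.
The descendants' portion (€850,000) is divided into 17 shares of €50,000: Halim, Ulric, Cormac, Phaedra, Noor, Ottilie, Faisal, Jana, Chioma, Una, Matthias, Gita, Oskar, Dario, Anna, Saskia, and Yseult each take €50,000.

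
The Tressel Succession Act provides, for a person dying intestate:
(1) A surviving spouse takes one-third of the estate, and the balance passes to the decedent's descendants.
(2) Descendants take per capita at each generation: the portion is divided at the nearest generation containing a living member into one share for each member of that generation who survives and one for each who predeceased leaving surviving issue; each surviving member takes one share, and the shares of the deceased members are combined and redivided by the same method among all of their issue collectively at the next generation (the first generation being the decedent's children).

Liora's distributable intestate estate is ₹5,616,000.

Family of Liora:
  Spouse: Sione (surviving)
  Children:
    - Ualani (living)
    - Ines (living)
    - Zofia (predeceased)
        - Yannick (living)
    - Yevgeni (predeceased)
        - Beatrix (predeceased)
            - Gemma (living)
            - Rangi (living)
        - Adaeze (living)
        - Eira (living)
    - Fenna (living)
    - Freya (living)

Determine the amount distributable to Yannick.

Sione takes one-third of ₹5,616,000 = ₹1,872,000. The remaining ₹3,744,000 passes to the descendants.
The descendants' portion (₹3,744,000) is divided at the children's generation into 6 shares of ₹624,000. Ualani, Ines, Fenna, and Freya each take ₹624,000. The 2 shares of the deceased (Zofia and Yevgeni) are combined into a pool of ₹1,248,000.
That pool (₹1,248,000) is divided at the grandchildren's generation into 4 shares of ₹312,000. Yannick, Adaeze, and Eira each take ₹312,000. The remaining share for the deceased Beatrix (₹312,000) is carried to the next generation.
That pool (₹312,000) is divided at the great-grandchildren's generation equally among Gemma and Rangi: ₹156,000 each.

Yannick receives ₹312,000.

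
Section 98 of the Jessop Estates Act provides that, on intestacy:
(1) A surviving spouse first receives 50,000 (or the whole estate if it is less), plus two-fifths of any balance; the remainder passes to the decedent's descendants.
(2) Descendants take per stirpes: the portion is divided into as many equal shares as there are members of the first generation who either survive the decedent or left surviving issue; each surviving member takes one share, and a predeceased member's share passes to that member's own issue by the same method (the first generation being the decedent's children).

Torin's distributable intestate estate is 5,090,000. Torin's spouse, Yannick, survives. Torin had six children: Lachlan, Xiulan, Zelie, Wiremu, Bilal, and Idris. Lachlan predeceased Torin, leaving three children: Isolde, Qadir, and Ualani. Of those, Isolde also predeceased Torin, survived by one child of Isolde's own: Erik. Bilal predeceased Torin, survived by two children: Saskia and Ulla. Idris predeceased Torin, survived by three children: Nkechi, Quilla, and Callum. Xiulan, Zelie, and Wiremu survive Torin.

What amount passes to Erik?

Yannick first takes 50,000, leaving a balance of 5,040,000. Yannick then takes two-fifths of the balance (2,016,000), for a total of 2,066,000. The remaining 3,024,000 passes to the descendants.
The descendants' portion (3,024,000) is divided into 6 shares of 504,000: Xiulan, Zelie, and Wiremu each take 504,000; Lachlan's 504,000 share passes to Lachlan's issue; Bilal's 504,000 share passes to Bilal's issue; Idris's 504,000 share passes to Idris's issue.
Lachlan's share (504,000) is divided into 3 shares of 168,000: Qadir and Ualani each take 168,000; Isolde's 168,000 share passes to Isolde's issue.
Isolde's share (168,000) passes entirely to Erik.
Bilal's share (504,000) is divided into 2 shares of 252,000: Saskia and Ulla each take 252,000.
Idris's share (504,000) is divided into 3 shares of 168,000: Nkechi, Quilla, and Callum each take 168,000.

Erik receives 168,000.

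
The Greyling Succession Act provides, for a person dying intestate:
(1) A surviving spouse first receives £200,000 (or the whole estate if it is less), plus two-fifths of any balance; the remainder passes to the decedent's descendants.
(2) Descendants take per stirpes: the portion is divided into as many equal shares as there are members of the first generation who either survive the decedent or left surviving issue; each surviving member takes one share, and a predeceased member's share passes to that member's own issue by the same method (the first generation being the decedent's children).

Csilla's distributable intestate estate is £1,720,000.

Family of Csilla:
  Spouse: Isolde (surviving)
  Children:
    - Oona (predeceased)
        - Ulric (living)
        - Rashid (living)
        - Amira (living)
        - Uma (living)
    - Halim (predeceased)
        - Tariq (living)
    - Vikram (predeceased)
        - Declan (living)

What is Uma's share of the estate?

Isolde first takes £200,000, leaving a balance of £1,520,000. Isolde then takes two-fifths of the balance (£608,000), for a total of £808,000. The remaining £912,000 passes to the descendants.
The descendants' portion (£912,000) is divided into 3 shares of £304,000: Oona's £304,000 share passes to Oona's issue; Halim's £304,000 share passes to Halim's issue; Vikram's £304,000 share passes to Vikram's issue.
Oona's share (£304,000) is divided into 4 shares of £76,000: Ulric, Rashid, Amira, and Uma each take £76,000.
Halim's share (£304,000) passes entirely to Tariq.
Vikram's share (£304,000) passes entirely to Declan.

Uma receives £76,000.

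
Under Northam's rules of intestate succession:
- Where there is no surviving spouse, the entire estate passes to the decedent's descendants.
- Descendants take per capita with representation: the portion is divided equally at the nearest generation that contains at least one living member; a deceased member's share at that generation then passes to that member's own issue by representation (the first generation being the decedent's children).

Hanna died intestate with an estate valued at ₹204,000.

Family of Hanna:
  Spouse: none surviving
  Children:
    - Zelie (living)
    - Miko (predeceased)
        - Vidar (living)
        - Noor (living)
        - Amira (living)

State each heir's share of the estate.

Zelie: ₹102,000; Vidar: ₹34,000; Noor: ₹34,000; Amira: ₹34,000

The entire ₹204,000 passes to the descendants.
That amount (₹204,000) is divided into 2 shares of ₹102,000: Zelie takes ₹102,000; Miko's ₹102,000 share passes to Miko's issue.
Miko's share (₹102,000) is divided into 3 shares of ₹34,000: Vidar, Noor, and Amira each take ₹34,000.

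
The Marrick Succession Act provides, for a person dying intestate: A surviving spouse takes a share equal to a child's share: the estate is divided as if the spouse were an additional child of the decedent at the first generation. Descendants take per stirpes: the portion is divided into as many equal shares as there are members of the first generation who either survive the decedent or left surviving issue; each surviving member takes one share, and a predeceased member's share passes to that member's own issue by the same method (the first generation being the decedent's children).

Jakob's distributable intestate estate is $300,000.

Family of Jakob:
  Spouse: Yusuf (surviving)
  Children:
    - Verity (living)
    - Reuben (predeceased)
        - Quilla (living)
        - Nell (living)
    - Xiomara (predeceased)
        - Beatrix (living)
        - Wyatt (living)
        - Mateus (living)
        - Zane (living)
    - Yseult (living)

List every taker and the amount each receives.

Yusuf: $60,000; Verity: $60,000; Quilla: $30,000; Nell: $30,000; Beatrix: $15,000; Wyatt: $15,000; Mateus: $15,000; Zane: $15,000; Yseult: $60,000

The spouse counts as an additional share at the children's level, so there are 5 primary shares of $60,000. Yusuf takes one such share ($60,000).
The children's combined portion ($240,000) is divided into 4 shares of $60,000: Verity and Yseult each take $60,000; Reuben's $60,000 share passes to Reuben's issue; Xiomara's $60,000 share passes to Xiomara's issue.
Reuben's share ($60,000) is divided into 2 shares of $30,000: Quilla and Nell each take $30,000.
Xiomara's share ($60,000) is divided into 4 shares of $15,000: Beatrix, Wyatt, Mateus, and Zane each take $15,000.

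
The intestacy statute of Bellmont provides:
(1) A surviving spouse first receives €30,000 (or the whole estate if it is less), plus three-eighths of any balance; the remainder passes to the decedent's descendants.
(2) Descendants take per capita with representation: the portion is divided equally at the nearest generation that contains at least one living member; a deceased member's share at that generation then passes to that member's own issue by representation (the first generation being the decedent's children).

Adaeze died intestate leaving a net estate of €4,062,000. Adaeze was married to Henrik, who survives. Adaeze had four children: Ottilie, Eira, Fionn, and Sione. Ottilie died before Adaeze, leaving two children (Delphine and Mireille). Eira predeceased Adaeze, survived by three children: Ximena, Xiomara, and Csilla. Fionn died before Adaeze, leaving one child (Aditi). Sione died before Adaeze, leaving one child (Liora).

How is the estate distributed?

Henrik first takes €30,000, leaving a balance of €4,032,000. Henrik then takes three-eighths of the balance (€1,512,000), for a total of €1,542,000. The remaining €2,520,000 passes to the descendants.
No child survives, so the initial division is made at the grandchildren's generation.
The descendants' portion (€2,520,000) is divided into 7 shares of €360,000: Delphine, Mireille, Ximena, Xiomara, Csilla, Aditi, and Liora each take €360,000.

Henrik: €1,542,000; Delphine: €360,000; Mireille: €360,000; Ximena: €360,000; Xiomara: €360,000; Csilla: €360,000; Aditi: €360,000; Liora: €360,000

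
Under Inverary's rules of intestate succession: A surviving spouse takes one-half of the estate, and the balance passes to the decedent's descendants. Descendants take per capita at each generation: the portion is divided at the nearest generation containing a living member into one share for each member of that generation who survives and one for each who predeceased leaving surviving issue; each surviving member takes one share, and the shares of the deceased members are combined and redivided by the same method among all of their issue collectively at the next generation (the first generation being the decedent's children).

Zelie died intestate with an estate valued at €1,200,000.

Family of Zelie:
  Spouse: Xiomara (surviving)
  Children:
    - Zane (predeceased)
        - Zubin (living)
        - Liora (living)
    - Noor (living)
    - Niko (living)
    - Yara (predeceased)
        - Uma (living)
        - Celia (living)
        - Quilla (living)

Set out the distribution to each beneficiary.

Xiomara: €600,000; Zubin: €60,000; Liora: €60,000; Noor: €150,000; Niko: €150,000; Uma: €60,000; Celia: €60,000; Quilla: €60,000

Xiomara takes one-half of €1,200,000 = €600,000. The remaining €600,000 passes to the descendants.
The descendants' portion (€600,000) is divided at the children's generation into 4 shares of €150,000. Noor and Niko each take €150,000. The 2 shares of the deceased (Zane and Yara) are combined into a pool of €300,000.
That pool (€300,000) is divided at the grandchildren's generation equally among Zubin, Liora, Uma, Celia, and Quilla: €60,000 each.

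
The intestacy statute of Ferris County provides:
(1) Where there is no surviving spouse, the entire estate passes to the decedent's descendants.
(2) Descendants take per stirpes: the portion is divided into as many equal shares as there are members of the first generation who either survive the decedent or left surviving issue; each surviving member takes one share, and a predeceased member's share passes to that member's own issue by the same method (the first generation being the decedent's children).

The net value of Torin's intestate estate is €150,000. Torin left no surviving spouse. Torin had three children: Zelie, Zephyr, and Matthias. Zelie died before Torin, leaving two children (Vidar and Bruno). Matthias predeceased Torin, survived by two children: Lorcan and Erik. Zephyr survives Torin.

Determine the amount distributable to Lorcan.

Lorcan receives €25,000.

The entire €150,000 passes to the descendants.
That amount (€150,000) is divided into 3 shares of €50,000: Zephyr takes €50,000; Zelie's €50,000 share passes to Zelie's issue; Matthias's €50,000 share passes to Matthias's issue.
Zelie's share (€50,000) is divided into 2 shares of €25,000: Vidar and Bruno each take €25,000.
Matthias's share (€50,000) is divided into 2 shares of €25,000: Lorcan and Erik each take €25,000.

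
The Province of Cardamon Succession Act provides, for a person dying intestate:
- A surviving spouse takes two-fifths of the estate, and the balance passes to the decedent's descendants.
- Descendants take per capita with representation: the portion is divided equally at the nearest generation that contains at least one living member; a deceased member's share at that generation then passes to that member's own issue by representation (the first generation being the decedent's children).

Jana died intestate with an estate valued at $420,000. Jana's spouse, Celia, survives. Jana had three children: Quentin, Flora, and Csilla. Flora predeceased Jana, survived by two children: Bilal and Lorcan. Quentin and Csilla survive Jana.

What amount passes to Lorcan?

Celia takes two-fifths of $420,000 = $168,000. The remaining $252,000 passes to the descendants.
The descendants' portion ($252,000) is divided into 3 shares of $84,000: Quentin and Csilla each take $84,000; Flora's $84,000 share passes to Flora's issue.
Flora's share ($84,000) is divided into 2 shares of $42,000: Bilal and Lorcan each take $42,000.

Lorcan receives $42,000.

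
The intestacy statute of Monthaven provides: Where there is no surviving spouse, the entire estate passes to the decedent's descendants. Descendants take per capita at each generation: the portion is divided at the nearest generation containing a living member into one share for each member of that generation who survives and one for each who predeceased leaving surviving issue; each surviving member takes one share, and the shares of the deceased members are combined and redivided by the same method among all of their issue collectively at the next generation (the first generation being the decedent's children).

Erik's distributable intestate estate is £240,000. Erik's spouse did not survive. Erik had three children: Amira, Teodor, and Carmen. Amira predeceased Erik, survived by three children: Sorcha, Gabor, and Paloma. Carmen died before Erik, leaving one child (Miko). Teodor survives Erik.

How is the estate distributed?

The entire £240,000 passes to the descendants.
That amount (£240,000) is divided at the children's generation into 3 shares of £80,000. Teodor takes £80,000. The 2 shares of the deceased (Amira and Carmen) are combined into a pool of £160,000.
That pool (£160,000) is divided at the grandchildren's generation equally among Sorcha, Gabor, Paloma, and Miko: £40,000 each.

Sorcha: £40,000; Gabor: £40,000; Paloma: £40,000; Teodor: £80,000; Miko: £40,000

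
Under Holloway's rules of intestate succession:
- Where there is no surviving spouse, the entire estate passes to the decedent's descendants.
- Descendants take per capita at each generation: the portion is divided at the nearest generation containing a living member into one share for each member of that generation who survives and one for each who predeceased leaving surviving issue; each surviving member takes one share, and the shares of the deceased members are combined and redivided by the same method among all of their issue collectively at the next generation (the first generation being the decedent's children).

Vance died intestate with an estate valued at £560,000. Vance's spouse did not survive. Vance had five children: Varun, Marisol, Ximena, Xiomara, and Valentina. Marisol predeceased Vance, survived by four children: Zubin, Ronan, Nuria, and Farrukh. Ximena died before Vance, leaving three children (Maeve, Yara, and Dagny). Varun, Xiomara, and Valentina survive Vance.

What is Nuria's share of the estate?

The entire £560,000 passes to the descendants.
That amount (£560,000) is divided at the children's generation into 5 shares of £112,000. Varun, Xiomara, and Valentina each take £112,000. The 2 shares of the deceased (Marisol and Ximena) are combined into a pool of £224,000.
That pool (£224,000) is divided at the grandchildren's generation equally among Zubin, Ronan, Nuria, Farrukh, Maeve, Yara, and Dagny: £32,000 each.

Nuria receives £32,000.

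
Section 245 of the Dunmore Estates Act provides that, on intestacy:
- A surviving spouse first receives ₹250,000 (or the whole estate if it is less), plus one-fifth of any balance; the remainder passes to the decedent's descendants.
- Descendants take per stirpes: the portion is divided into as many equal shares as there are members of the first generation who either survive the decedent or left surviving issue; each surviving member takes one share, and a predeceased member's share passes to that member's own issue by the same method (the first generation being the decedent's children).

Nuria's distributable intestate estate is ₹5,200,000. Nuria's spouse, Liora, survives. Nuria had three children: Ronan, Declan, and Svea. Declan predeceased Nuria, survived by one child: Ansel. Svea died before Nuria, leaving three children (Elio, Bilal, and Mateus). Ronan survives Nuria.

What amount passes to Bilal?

Liora first takes ₹250,000, leaving a balance of ₹4,950,000. Liora then takes one-fifth of the balance (₹990,000), for a total of ₹1,240,000. The remaining ₹3,960,000 passes to the descendants.
The descendants' portion (₹3,960,000) is divided into 3 shares of ₹1,320,000: Ronan takes ₹1,320,000; Declan's ₹1,320,000 share passes to Declan's issue; Svea's ₹1,320,000 share passes to Svea's issue.
Declan's share (₹1,320,000) passes entirely to Ansel.
Svea's share (₹1,320,000) is divided into 3 shares of ₹440,000: Elio, Bilal, and Mateus each take ₹440,000.

Bilal receives ₹440,000.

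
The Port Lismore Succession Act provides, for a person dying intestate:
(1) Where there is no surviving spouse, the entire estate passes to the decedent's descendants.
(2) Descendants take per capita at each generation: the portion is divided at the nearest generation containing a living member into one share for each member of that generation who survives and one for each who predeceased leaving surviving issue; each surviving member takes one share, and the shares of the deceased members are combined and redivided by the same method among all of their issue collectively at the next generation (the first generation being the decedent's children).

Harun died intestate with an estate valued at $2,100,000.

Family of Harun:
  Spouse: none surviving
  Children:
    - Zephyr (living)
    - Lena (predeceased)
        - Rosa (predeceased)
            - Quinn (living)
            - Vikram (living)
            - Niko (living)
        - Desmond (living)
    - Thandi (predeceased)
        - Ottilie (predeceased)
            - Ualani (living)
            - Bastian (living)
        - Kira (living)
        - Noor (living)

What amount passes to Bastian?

Bastian receives $112,000.

The entire $2,100,000 passes to the descendants.
That amount ($2,100,000) is divided at the children's generation into 3 shares of $700,000. Zephyr takes $700,000. The 2 shares of the deceased (Lena and Thandi) are combined into a pool of $1,400,000.
That pool ($1,400,000) is divided at the grandchildren's generation into 5 shares of $280,000. Desmond, Kira, and Noor each take $280,000. The 2 shares of the deceased (Rosa and Ottilie) are combined into a pool of $560,000.
That pool ($560,000) is divided at the great-grandchildren's generation equally among Quinn, Vikram, Niko, Ualani, and Bastian: $112,000 each.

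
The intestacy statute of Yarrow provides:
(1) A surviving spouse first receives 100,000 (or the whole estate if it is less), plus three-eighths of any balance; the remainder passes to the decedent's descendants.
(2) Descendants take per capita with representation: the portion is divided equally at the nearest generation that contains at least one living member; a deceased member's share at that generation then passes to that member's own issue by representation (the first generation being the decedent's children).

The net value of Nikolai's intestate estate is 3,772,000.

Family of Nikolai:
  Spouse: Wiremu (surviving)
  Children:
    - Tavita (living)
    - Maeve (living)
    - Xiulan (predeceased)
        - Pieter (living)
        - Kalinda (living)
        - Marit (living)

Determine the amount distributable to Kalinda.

Wiremu first takes 100,000, leaving a balance of 3,672,000. Wiremu then takes three-eighths of the balance (1,377,000), for a total of 1,477,000. The remaining 2,295,000 passes to the descendants.
The descendants' portion (2,295,000) is divided into 3 shares of 765,000: Tavita and Maeve each take 765,000; Xiulan's 765,000 share passes to Xiulan's issue.
Xiulan's share (765,000) is divided into 3 shares of 255,000: Pieter, Kalinda, and Marit each take 255,000.

Kalinda receives 255,000.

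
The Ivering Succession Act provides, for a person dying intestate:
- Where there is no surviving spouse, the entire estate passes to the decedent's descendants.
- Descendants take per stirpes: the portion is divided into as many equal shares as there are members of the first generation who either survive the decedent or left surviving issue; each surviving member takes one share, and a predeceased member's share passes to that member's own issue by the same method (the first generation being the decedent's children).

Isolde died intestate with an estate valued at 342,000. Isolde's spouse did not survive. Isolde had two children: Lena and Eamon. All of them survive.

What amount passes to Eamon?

The entire 342,000 passes to the descendants.
That amount (342,000) is divided into 2 shares of 171,000: Lena and Eamon each take 171,000.

Eamon receives 171,000.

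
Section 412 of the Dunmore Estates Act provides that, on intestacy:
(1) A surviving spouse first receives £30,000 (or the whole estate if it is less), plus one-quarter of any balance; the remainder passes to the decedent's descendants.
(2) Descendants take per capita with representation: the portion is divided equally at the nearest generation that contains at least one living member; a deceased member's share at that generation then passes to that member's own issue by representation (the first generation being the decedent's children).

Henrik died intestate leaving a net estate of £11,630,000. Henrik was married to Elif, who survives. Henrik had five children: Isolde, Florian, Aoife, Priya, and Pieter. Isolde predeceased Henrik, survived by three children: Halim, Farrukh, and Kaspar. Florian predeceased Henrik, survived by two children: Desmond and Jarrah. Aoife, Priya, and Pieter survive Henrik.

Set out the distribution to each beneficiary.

Elif: £2,930,000; Halim: £580,000; Farrukh: £580,000; Kaspar: £580,000; Desmond: £870,000; Jarrah: £870,000; Aoife: £1,740,000; Priya: £1,740,000; Pieter: £1,740,000

Elif first takes £30,000, leaving a balance of £11,600,000. Elif then takes one-quarter of the balance (£2,900,000), for a total of £2,930,000. The remaining £8,700,000 passes to the descendants.
The descendants' portion (£8,700,000) is divided into 5 shares of £1,740,000: Aoife, Priya, and Pieter each take £1,740,000; Isolde's £1,740,000 share passes to Isolde's issue; Florian's £1,740,000 share passes to Florian's issue.
Isolde's share (£1,740,000) is divided into 3 shares of £580,000: Halim, Farrukh, and Kaspar each take £580,000.
Florian's share (£1,740,000) is divided into 2 shares of £870,000: Desmond and Jarrah each take £870,000.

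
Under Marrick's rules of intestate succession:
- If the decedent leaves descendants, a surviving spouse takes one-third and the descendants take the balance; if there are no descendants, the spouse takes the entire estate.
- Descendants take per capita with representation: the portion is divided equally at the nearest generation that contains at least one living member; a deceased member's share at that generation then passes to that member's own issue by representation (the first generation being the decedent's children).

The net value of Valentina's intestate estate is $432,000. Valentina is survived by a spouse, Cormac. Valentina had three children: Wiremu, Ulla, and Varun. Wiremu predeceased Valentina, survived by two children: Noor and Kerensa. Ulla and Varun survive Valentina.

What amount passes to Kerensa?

Cormac takes one-third of $432,000 = $144,000. The remaining $288,000 passes to the descendants.
The descendants' portion ($288,000) is divided into 3 shares of $96,000: Ulla and Varun each take $96,000; Wiremu's $96,000 share passes to Wiremu's issue.
Wiremu's share ($96,000) is divided into 2 shares of $48,000: Noor and Kerensa each take $48,000.

Kerensa receives $48,000.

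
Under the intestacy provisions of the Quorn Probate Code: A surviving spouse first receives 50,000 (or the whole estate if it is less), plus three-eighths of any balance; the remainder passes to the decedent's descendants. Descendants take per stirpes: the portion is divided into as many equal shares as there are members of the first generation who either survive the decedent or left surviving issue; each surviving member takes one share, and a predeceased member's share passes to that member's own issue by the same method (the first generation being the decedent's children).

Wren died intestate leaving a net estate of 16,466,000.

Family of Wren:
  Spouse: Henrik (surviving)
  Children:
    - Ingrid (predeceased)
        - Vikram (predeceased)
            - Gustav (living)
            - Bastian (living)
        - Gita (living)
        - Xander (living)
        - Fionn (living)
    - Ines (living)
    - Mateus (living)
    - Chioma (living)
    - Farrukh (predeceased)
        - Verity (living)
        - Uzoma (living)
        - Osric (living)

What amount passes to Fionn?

Henrik first takes 50,000, leaving a balance of 16,416,000. Henrik then takes three-eighths of the balance (6,156,000), for a total of 6,206,000. The remaining 10,260,000 passes to the descendants.
The descendants' portion (10,260,000) is divided into 5 shares of 2,052,000: Ines, Mateus, and Chioma each take 2,052,000; Ingrid's 2,052,000 share passes to Ingrid's issue; Farrukh's 2,052,000 share passes to Farrukh's issue.
Ingrid's share (2,052,000) is divided into 4 shares of 513,000: Gita, Xander, and Fionn each take 513,000; Vikram's 513,000 share passes to Vikram's issue.
Vikram's share (513,000) is divided into 2 shares of 256,500: Gustav and Bastian each take 256,500.
Farrukh's share (2,052,000) is divided into 3 shares of 684,000: Verity, Uzoma, and Osric each take 684,000.

Fionn receives 513,000.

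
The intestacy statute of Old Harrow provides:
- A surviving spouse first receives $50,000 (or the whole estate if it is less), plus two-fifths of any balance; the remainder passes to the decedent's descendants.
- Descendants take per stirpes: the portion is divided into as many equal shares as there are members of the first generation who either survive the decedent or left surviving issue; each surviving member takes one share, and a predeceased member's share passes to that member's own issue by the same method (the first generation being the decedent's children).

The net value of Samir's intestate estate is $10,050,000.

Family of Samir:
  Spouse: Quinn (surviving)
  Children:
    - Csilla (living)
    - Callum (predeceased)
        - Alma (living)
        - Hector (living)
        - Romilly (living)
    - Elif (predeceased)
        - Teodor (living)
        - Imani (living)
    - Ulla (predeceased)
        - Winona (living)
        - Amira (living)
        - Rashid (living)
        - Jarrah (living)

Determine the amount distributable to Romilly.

Quinn first takes $50,000, leaving a balance of $10,000,000. Quinn then takes two-fifths of the balance ($4,000,000), for a total of $4,050,000. The remaining $6,000,000 passes to the descendants.
The descendants' portion ($6,000,000) is divided into 4 shares of $1,500,000: Csilla takes $1,500,000; Callum's $1,500,000 share passes to Callum's issue; Elif's $1,500,000 share passes to Elif's issue; Ulla's $1,500,000 share passes to Ulla's issue.
Callum's share ($1,500,000) is divided into 3 shares of $500,000: Alma, Hector, and Romilly each take $500,000.
Elif's share ($1,500,000) is divided into 2 shares of $750,000: Teodor and Imani each take $750,000.
Ulla's share ($1,500,000) is divided into 4 shares of $375,000: Winona, Amira, Rashid, and Jarrah each take $375,000.

Romilly receives $500,000.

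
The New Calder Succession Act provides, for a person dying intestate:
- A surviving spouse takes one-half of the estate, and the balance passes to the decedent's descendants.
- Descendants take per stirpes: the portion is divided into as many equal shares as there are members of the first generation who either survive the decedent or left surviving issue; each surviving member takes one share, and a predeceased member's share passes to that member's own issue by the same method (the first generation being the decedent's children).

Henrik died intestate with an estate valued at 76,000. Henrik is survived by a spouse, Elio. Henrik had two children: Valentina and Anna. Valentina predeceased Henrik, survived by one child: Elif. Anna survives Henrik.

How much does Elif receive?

Elif receives 19,000.

Elio takes one-half of 76,000 = 38,000. The remaining 38,000 passes to the descendants.
The descendants' portion (38,000) is divided into 2 shares of 19,000: Anna takes 19,000; Valentina's 19,000 share passes to Valentina's issue.
Valentina's share (19,000) passes entirely to Elif.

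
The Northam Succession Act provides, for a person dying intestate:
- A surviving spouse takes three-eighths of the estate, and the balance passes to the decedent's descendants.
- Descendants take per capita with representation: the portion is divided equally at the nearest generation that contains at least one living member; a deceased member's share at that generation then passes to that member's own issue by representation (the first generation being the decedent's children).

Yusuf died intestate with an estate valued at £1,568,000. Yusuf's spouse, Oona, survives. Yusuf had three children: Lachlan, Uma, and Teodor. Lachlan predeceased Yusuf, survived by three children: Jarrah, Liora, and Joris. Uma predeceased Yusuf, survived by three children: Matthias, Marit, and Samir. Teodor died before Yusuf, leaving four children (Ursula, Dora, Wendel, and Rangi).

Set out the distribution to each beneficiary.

Oona takes three-eighths of £1,568,000 = £588,000. The remaining £980,000 passes to the descendants.
No child survives, so the initial division is made at the grandchildren's generation.
The descendants' portion (£980,000) is divided into 10 shares of £98,000: Jarrah, Liora, Joris, Matthias, Marit, Samir, Ursula, Dora, Wendel, and Rangi each take £98,000.

Oona: £588,000; Jarrah: £98,000; Liora: £98,000; Joris: £98,000; Matthias: £98,000; Marit: £98,000; Samir: £98,000; Ursula: £98,000; Dora: £98,000; Wendel: £98,000; Rangi: £98,000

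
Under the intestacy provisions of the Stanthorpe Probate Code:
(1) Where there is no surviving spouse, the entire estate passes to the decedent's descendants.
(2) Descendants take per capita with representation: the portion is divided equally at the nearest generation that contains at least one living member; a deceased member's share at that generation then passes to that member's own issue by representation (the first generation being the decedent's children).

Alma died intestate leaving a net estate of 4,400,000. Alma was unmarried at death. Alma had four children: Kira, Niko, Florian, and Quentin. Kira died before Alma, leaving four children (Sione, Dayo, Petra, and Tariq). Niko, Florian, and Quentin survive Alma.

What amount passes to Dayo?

The entire 4,400,000 passes to the descendants.
That amount (4,400,000) is divided into 4 shares of 1,100,000: Niko, Florian, and Quentin each take 1,100,000; Kira's 1,100,000 share passes to Kira's issue.
Kira's share (1,100,000) is divided into 4 shares of 275,000: Sione, Dayo, Petra, and Tariq each take 275,000.

Dayo receives 275,000.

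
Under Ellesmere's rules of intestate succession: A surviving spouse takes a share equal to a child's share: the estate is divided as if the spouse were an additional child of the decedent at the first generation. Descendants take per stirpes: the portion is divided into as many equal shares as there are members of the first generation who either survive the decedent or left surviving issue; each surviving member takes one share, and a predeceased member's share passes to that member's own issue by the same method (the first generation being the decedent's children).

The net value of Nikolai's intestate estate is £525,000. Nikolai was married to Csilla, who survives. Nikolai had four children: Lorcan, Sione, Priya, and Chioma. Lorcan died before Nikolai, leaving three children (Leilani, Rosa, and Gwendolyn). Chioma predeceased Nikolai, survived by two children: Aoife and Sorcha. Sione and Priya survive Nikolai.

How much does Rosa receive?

Rosa receives £35,000.

The spouse counts as an additional share at the children's level, so there are 5 primary shares of £105,000. Csilla takes one such share (£105,000).
The children's combined portion (£420,000) is divided into 4 shares of £105,000: Sione and Priya each take £105,000; Lorcan's £105,000 share passes to Lorcan's issue; Chioma's £105,000 share passes to Chioma's issue.
Lorcan's share (£105,000) is divided into 3 shares of £35,000: Leilani, Rosa, and Gwendolyn each take £35,000.
Chioma's share (£105,000) is divided into 2 shares of £52,500: Aoife and Sorcha each take £52,500.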